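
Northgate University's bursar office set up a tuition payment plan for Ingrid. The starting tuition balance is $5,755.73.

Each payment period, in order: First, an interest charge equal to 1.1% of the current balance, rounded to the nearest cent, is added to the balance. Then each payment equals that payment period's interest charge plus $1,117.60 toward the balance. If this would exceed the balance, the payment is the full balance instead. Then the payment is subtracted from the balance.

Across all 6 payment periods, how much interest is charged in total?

$195.48

Payment period 1: opening $5,755.73; interest $63.31 → $5,819.04; payment $1,180.91; balance $4,638.13
Payment period 2: opening $4,638.13; interest $51.02 → $4,689.15; payment $1,168.62; balance $3,520.53
Payment period 3: opening $3,520.53; interest $38.73 → $3,559.26; payment $1,156.33; balance $2,402.93
Payment period 4: opening $2,402.93; interest $26.43 → $2,429.36; payment $1,144.03; balance $1,285.33
Payment period 5: opening $1,285.33; interest $14.14 → $1,299.47; payment $1,131.74; balance $167.73
Payment period 6: opening $167.73; interest $1.85 → $169.58; payment $169.58; balance $0.00
Total interest: $63.31 + $51.02 + $38.73 + $26.43 + $14.14 + $1.85 = $195.48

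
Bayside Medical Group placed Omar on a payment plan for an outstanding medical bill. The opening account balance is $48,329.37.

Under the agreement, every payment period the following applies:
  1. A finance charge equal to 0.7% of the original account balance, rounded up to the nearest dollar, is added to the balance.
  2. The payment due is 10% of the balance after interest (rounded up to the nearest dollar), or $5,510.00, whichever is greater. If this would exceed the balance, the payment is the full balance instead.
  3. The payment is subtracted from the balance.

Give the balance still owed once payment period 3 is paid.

$32,816.37

Payment period 1: opening $48,329.37; interest $339.00 → $48,668.37; payment $5,510.00; balance $43,158.37
Payment period 2: opening $43,158.37; interest $339.00 → $43,497.37; payment $5,510.00; balance $37,987.37
Payment period 3: opening $37,987.37; interest $339.00 → $38,326.37; payment $5,510.00; balance $32,816.37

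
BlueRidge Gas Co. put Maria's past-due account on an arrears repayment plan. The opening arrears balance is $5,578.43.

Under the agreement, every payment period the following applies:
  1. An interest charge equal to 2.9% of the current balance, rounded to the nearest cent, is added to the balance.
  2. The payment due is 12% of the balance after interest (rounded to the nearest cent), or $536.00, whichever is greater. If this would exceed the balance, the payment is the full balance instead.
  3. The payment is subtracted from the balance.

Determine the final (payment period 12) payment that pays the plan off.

$470.16

Payment period 1: opening $5,578.43; interest $161.77 → $5,740.20; payment $688.82; balance $5,051.38
Payment period 2: opening $5,051.38; interest $146.49 → $5,197.87; payment $623.74; balance $4,574.13
Payment period 3: opening $4,574.13; interest $132.65 → $4,706.78; payment $564.81; balance $4,141.97
Payment period 4: opening $4,141.97; interest $120.12 → $4,262.09; payment $536.00; balance $3,726.09
Payment period 5: opening $3,726.09; interest $108.06 → $3,834.15; payment $536.00; balance $3,298.15
Payment period 6: opening $3,298.15; interest $95.65 → $3,393.80; payment $536.00; balance $2,857.80
Payment period 7: opening $2,857.80; interest $82.88 → $2,940.68; payment $536.00; balance $2,404.68
Payment period 8: opening $2,404.68; interest $69.74 → $2,474.42; payment $536.00; balance $1,938.42
Payment period 9: opening $1,938.42; interest $56.21 → $1,994.63; payment $536.00; balance $1,458.63
Payment period 10: opening $1,458.63; interest $42.30 → $1,500.93; payment $536.00; balance $964.93
Payment period 11: opening $964.93; interest $27.98 → $992.91; payment $536.00; balance $456.91
Payment period 12: opening $456.91; interest $13.25 → $470.16; payment $470.16; balance $0.00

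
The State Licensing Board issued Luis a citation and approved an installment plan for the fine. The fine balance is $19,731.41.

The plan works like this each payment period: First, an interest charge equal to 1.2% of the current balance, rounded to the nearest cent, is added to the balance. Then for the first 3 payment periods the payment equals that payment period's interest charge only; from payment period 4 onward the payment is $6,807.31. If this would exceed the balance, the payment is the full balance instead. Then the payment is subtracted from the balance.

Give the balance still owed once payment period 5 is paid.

$6,511.50

Payment period 1: $19,731.41 +$236.78 interest = $19,968.19; pay $236.78 → $19,731.41
Payment period 2: $19,731.41 +$236.78 interest = $19,968.19; pay $236.78 → $19,731.41
Payment period 3: $19,731.41 +$236.78 interest = $19,968.19; pay $236.78 → $19,731.41
Payment period 4: $19,731.41 +$236.78 interest = $19,968.19; pay $6,807.31 → $13,160.88
Payment period 5: $13,160.88 +$157.93 interest = $13,318.81; pay $6,807.31 → $6,511.50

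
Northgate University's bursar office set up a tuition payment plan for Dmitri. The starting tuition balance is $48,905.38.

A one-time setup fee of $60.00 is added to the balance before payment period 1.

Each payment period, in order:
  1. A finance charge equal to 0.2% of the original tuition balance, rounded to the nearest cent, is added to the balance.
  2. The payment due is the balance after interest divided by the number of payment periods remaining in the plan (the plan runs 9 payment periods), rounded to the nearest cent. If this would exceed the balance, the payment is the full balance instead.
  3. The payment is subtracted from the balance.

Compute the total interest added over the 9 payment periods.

$880.29

Payment period 1: $48,965.38 +$97.81 interest = $49,063.19; pay $5,451.47 → $43,611.72
Payment period 2: $43,611.72 +$97.81 interest = $43,709.53; pay $5,463.69 → $38,245.84
Payment period 3: $38,245.84 +$97.81 interest = $38,343.65; pay $5,477.66 → $32,865.99
Payment period 4: $32,865.99 +$97.81 interest = $32,963.80; pay $5,493.97 → $27,469.83
Payment period 5: $27,469.83 +$97.81 interest = $27,567.64; pay $5,513.53 → $22,054.11
Payment period 6: $22,054.11 +$97.81 interest = $22,151.92; pay $5,537.98 → $16,613.94
Payment period 7: $16,613.94 +$97.81 interest = $16,711.75; pay $5,570.58 → $11,141.17
Payment period 8: $11,141.17 +$97.81 interest = $11,238.98; pay $5,619.49 → $5,619.49
Payment period 9: $5,619.49 +$97.81 interest = $5,717.30; pay $5,717.30 → $0.00
Total interest: $97.81 + $97.81 + $97.81 + $97.81 + $97.81 + $97.81 + $97.81 + $97.81 + $97.81 = $880.29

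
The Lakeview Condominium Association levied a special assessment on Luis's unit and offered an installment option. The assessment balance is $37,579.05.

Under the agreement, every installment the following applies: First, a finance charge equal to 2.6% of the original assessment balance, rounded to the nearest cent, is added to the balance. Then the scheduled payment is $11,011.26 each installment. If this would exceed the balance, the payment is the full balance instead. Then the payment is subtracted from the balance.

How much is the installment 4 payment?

Installment 1: $37,579.05 +$977.06 interest = $38,556.11; pay $11,011.26 → $27,544.85
Installment 2: $27,544.85 +$977.06 interest = $28,521.91; pay $11,011.26 → $17,510.65
Installment 3: $17,510.65 +$977.06 interest = $18,487.71; pay $11,011.26 → $7,476.45
Installment 4: $7,476.45 +$977.06 interest = $8,453.51; pay $8,453.51 → $0.00

$8,453.51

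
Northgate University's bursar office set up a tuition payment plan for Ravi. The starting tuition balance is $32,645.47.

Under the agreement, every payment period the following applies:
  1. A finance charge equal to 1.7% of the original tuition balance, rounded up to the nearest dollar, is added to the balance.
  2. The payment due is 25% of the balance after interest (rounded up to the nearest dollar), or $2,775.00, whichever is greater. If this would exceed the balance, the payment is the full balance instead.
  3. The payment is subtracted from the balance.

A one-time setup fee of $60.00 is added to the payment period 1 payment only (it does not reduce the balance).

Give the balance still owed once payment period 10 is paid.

Payment period 1: $32,645.47 +$555.00 interest = $33,200.47; pay $8,301.00 (+ $60.00 fee) → $24,899.47
Payment period 2: $24,899.47 +$555.00 interest = $25,454.47; pay $6,364.00 → $19,090.47
Payment period 3: $19,090.47 +$555.00 interest = $19,645.47; pay $4,912.00 → $14,733.47
Payment period 4: $14,733.47 +$555.00 interest = $15,288.47; pay $3,823.00 → $11,465.47
Payment period 5: $11,465.47 +$555.00 interest = $12,020.47; pay $3,006.00 → $9,014.47
Payment period 6: $9,014.47 +$555.00 interest = $9,569.47; pay $2,775.00 → $6,794.47
Payment period 7: $6,794.47 +$555.00 interest = $7,349.47; pay $2,775.00 → $4,574.47
Payment period 8: $4,574.47 +$555.00 interest = $5,129.47; pay $2,775.00 → $2,354.47
Payment period 9: $2,354.47 +$555.00 interest = $2,909.47; pay $2,775.00 → $134.47
Payment period 10: $134.47 +$555.00 interest = $689.47; pay $689.47 → $0.00

$0.00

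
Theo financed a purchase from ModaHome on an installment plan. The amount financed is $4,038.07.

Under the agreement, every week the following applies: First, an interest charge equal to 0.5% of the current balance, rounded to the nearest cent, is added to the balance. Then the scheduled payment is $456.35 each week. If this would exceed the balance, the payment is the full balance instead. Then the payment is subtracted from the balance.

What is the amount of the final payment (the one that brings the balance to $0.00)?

$33.38

# | Opening | Interest | Payment | End bal
1 | $4,038.07 | $20.19 | $456.35 | $3,601.91
2 | $3,601.91 | $18.01 | $456.35 | $3,163.57
3 | $3,163.57 | $15.82 | $456.35 | $2,723.04
4 | $2,723.04 | $13.62 | $456.35 | $2,280.31
5 | $2,280.31 | $11.40 | $456.35 | $1,835.36
6 | $1,835.36 | $9.18 | $456.35 | $1,388.19
7 | $1,388.19 | $6.94 | $456.35 | $938.78
8 | $938.78 | $4.69 | $456.35 | $487.12
9 | $487.12 | $2.44 | $456.35 | $33.21
10 | $33.21 | $0.17 | $33.38 | $0.00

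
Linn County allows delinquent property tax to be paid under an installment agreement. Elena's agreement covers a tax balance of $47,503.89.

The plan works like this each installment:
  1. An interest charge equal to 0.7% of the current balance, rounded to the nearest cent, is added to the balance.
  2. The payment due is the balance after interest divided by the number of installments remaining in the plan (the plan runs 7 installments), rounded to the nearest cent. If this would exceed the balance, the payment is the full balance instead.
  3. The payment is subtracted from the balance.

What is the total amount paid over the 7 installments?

$48,852.78

Installment 1: opening $47,503.89; interest $332.53 → $47,836.42; payment $6,833.77; balance $41,002.65
Installment 2: opening $41,002.65; interest $287.02 → $41,289.67; payment $6,881.61; balance $34,408.06
Installment 3: opening $34,408.06; interest $240.86 → $34,648.92; payment $6,929.78; balance $27,719.14
Installment 4: opening $27,719.14; interest $194.03 → $27,913.17; payment $6,978.29; balance $20,934.88
Installment 5: opening $20,934.88; interest $146.54 → $21,081.42; payment $7,027.14; balance $14,054.28
Installment 6: opening $14,054.28; interest $98.38 → $14,152.66; payment $7,076.33; balance $7,076.33
Installment 7: opening $7,076.33; interest $49.53 → $7,125.86; payment $7,125.86; balance $0.00
Total paid: $48,852.78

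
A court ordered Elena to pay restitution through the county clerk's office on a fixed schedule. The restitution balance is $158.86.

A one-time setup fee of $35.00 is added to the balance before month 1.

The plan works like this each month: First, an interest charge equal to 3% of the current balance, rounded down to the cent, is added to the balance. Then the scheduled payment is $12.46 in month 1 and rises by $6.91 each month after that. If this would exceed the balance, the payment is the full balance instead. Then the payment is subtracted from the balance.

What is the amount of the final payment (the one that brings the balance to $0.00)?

$44.25

Month 1: $193.86 +$5.81 interest = $199.67; pay $12.46 → $187.21
Month 2: $187.21 +$5.61 interest = $192.82; pay $19.37 → $173.45
Month 3: $173.45 +$5.20 interest = $178.65; pay $26.28 → $152.37
Month 4: $152.37 +$4.57 interest = $156.94; pay $33.19 → $123.75
Month 5: $123.75 +$3.71 interest = $127.46; pay $40.10 → $87.36
Month 6: $87.36 +$2.62 interest = $89.98; pay $47.01 → $42.97
Month 7: $42.97 +$1.28 interest = $44.25; pay $44.25 → $0.00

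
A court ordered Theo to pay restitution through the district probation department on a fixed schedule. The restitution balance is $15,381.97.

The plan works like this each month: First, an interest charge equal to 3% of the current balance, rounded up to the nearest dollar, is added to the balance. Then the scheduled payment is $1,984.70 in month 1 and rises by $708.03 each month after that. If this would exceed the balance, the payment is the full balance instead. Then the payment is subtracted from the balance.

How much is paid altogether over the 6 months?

$17,005.97

Month 1: opening $15,381.97; interest $462.00 → $15,843.97; payment $1,984.70; balance $13,859.27
Month 2: opening $13,859.27; interest $416.00 → $14,275.27; payment $2,692.73; balance $11,582.54
Month 3: opening $11,582.54; interest $348.00 → $11,930.54; payment $3,400.76; balance $8,529.78
Month 4: opening $8,529.78; interest $256.00 → $8,785.78; payment $4,108.79; balance $4,676.99
Month 5: opening $4,676.99; interest $141.00 → $4,817.99; payment $4,816.82; balance $1.17
Month 6: opening $1.17; interest $1.00 → $2.17; payment $2.17; balance $0.00
Total paid: $17,005.97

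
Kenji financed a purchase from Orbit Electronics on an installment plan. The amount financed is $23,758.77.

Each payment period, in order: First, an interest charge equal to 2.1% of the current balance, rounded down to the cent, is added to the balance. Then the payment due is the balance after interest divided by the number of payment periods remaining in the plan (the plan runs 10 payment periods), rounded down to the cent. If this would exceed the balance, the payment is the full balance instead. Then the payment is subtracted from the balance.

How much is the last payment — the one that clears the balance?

$2,924.69

Payment period 1: $23,758.77 +$498.93 interest = $24,257.70; pay $2,425.77 → $21,831.93
Payment period 2: $21,831.93 +$458.47 interest = $22,290.40; pay $2,476.71 → $19,813.69
Payment period 3: $19,813.69 +$416.08 interest = $20,229.77; pay $2,528.72 → $17,701.05
Payment period 4: $17,701.05 +$371.72 interest = $18,072.77; pay $2,581.82 → $15,490.95
Payment period 5: $15,490.95 +$325.30 interest = $15,816.25; pay $2,636.04 → $13,180.21
Payment period 6: $13,180.21 +$276.78 interest = $13,456.99; pay $2,691.39 → $10,765.60
Payment period 7: $10,765.60 +$226.07 interest = $10,991.67; pay $2,747.91 → $8,243.76
Payment period 8: $8,243.76 +$173.11 interest = $8,416.87; pay $2,805.62 → $5,611.25
Payment period 9: $5,611.25 +$117.83 interest = $5,729.08; pay $2,864.54 → $2,864.54
Payment period 10: $2,864.54 +$60.15 interest = $2,924.69; pay $2,924.69 → $0.00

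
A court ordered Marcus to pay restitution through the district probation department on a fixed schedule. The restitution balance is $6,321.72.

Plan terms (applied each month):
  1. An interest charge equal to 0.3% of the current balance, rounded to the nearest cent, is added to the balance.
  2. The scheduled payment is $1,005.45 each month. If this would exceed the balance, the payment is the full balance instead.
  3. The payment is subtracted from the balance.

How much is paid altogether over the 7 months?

$6,392.02

Month 1: opening $6,321.72; interest $18.97 → $6,340.69; payment $1,005.45; balance $5,335.24
Month 2: opening $5,335.24; interest $16.01 → $5,351.25; payment $1,005.45; balance $4,345.80
Month 3: opening $4,345.80; interest $13.04 → $4,358.84; payment $1,005.45; balance $3,353.39
Month 4: opening $3,353.39; interest $10.06 → $3,363.45; payment $1,005.45; balance $2,358.00
Month 5: opening $2,358.00; interest $7.07 → $2,365.07; payment $1,005.45; balance $1,359.62
Month 6: opening $1,359.62; interest $4.08 → $1,363.70; payment $1,005.45; balance $358.25
Month 7: opening $358.25; interest $1.07 → $359.32; payment $359.32; balance $0.00
Total paid: $6,392.02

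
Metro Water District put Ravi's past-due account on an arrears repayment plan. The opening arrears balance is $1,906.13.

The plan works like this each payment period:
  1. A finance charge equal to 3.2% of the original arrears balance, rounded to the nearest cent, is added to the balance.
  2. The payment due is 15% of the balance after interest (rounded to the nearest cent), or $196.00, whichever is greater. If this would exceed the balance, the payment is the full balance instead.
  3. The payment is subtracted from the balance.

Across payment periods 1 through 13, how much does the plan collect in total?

$2,699.13

Payment period 1: opening $1,906.13; interest $61.00 → $1,967.13; payment $295.07; balance $1,672.06
Payment period 2: opening $1,672.06; interest $61.00 → $1,733.06; payment $259.96; balance $1,473.10
Payment period 3: opening $1,473.10; interest $61.00 → $1,534.10; payment $230.12; balance $1,303.98
Payment period 4: opening $1,303.98; interest $61.00 → $1,364.98; payment $204.75; balance $1,160.23
Payment period 5: opening $1,160.23; interest $61.00 → $1,221.23; payment $196.00; balance $1,025.23
Payment period 6: opening $1,025.23; interest $61.00 → $1,086.23; payment $196.00; balance $890.23
Payment period 7: opening $890.23; interest $61.00 → $951.23; payment $196.00; balance $755.23
Payment period 8: opening $755.23; interest $61.00 → $816.23; payment $196.00; balance $620.23
Payment period 9: opening $620.23; interest $61.00 → $681.23; payment $196.00; balance $485.23
Payment period 10: opening $485.23; interest $61.00 → $546.23; payment $196.00; balance $350.23
Payment period 11: opening $350.23; interest $61.00 → $411.23; payment $196.00; balance $215.23
Payment period 12: opening $215.23; interest $61.00 → $276.23; payment $196.00; balance $80.23
Payment period 13: opening $80.23; interest $61.00 → $141.23; payment $141.23; balance $0.00
Total paid: $2,699.13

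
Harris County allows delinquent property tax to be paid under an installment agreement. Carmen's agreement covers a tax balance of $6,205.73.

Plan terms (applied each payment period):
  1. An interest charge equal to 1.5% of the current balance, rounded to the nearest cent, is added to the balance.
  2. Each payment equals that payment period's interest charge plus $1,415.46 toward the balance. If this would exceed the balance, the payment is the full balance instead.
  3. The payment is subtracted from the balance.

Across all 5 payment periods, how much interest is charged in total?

$253.11

Payment period 1: $6,205.73 +$93.09 interest = $6,298.82; pay $1,508.55 → $4,790.27
Payment period 2: $4,790.27 +$71.85 interest = $4,862.12; pay $1,487.31 → $3,374.81
Payment period 3: $3,374.81 +$50.62 interest = $3,425.43; pay $1,466.08 → $1,959.35
Payment period 4: $1,959.35 +$29.39 interest = $1,988.74; pay $1,444.85 → $543.89
Payment period 5: $543.89 +$8.16 interest = $552.05; pay $552.05 → $0.00
Total interest: $93.09 + $71.85 + $50.62 + $29.39 + $8.16 = $253.11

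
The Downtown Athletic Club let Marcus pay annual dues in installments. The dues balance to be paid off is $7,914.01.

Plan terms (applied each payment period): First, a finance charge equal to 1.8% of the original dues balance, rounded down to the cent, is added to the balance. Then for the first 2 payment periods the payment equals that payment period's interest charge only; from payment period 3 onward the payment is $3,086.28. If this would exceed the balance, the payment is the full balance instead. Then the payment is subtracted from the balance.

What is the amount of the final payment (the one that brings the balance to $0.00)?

$2,168.80

Payment period 1: opening $7,914.01; interest $142.45 → $8,056.46; payment $142.45; balance $7,914.01
Payment period 2: opening $7,914.01; interest $142.45 → $8,056.46; payment $142.45; balance $7,914.01
Payment period 3: opening $7,914.01; interest $142.45 → $8,056.46; payment $3,086.28; balance $4,970.18
Payment period 4: opening $4,970.18; interest $142.45 → $5,112.63; payment $3,086.28; balance $2,026.35
Payment period 5: opening $2,026.35; interest $142.45 → $2,168.80; payment $2,168.80; balance $0.00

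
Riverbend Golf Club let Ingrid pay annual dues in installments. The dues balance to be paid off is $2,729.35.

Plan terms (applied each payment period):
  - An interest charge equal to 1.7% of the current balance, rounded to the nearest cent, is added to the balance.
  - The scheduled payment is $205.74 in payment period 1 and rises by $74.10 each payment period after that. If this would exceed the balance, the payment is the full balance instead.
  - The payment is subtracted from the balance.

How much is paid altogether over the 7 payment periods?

# | Opening | Interest | Payment | End bal
1 | $2,729.35 | $46.40 | $205.74 | $2,570.01
2 | $2,570.01 | $43.69 | $279.84 | $2,333.86
3 | $2,333.86 | $39.68 | $353.94 | $2,019.60
4 | $2,019.60 | $34.33 | $428.04 | $1,625.89
5 | $1,625.89 | $27.64 | $502.14 | $1,151.39
6 | $1,151.39 | $19.57 | $576.24 | $594.72
7 | $594.72 | $10.11 | $604.83 | $0.00
Total paid: $2,950.77

$2,950.77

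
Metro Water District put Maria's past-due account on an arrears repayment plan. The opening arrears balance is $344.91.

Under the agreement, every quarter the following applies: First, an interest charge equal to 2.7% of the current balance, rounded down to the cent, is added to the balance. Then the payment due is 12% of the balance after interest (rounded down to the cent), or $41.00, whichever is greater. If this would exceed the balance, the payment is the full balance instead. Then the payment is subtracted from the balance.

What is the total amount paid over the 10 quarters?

$396.17

# | Opening | Interest | Payment | End bal
1 | $344.91 | $9.31 | $42.50 | $311.72
2 | $311.72 | $8.41 | $41.00 | $279.13
3 | $279.13 | $7.53 | $41.00 | $245.66
4 | $245.66 | $6.63 | $41.00 | $211.29
5 | $211.29 | $5.70 | $41.00 | $175.99
6 | $175.99 | $4.75 | $41.00 | $139.74
7 | $139.74 | $3.77 | $41.00 | $102.51
8 | $102.51 | $2.76 | $41.00 | $64.27
9 | $64.27 | $1.73 | $41.00 | $25.00
10 | $25.00 | $0.67 | $25.67 | $0.00
Total paid: $396.17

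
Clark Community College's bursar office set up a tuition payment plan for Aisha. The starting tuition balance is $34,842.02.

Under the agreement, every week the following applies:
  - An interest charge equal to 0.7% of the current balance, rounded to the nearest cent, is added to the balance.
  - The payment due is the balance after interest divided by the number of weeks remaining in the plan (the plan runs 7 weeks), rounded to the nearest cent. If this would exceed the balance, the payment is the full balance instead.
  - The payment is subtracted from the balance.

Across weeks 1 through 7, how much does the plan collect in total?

$35,831.38

Week 1: $34,842.02 +$243.89 interest = $35,085.91; pay $5,012.27 → $30,073.64
Week 2: $30,073.64 +$210.52 interest = $30,284.16; pay $5,047.36 → $25,236.80
Week 3: $25,236.80 +$176.66 interest = $25,413.46; pay $5,082.69 → $20,330.77
Week 4: $20,330.77 +$142.32 interest = $20,473.09; pay $5,118.27 → $15,354.82
Week 5: $15,354.82 +$107.48 interest = $15,462.30; pay $5,154.10 → $10,308.20
Week 6: $10,308.20 +$72.16 interest = $10,380.36; pay $5,190.18 → $5,190.18
Week 7: $5,190.18 +$36.33 interest = $5,226.51; pay $5,226.51 → $0.00
Total paid: $35,831.38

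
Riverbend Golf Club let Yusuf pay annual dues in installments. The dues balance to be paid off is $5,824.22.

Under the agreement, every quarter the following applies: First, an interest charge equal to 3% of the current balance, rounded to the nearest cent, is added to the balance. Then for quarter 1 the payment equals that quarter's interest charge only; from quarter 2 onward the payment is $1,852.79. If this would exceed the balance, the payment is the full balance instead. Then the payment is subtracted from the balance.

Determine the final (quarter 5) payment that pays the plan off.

Quarter 1: opening $5,824.22; interest $174.73 → $5,998.95; payment $174.73; balance $5,824.22
Quarter 2: opening $5,824.22; interest $174.73 → $5,998.95; payment $1,852.79; balance $4,146.16
Quarter 3: opening $4,146.16; interest $124.38 → $4,270.54; payment $1,852.79; balance $2,417.75
Quarter 4: opening $2,417.75; interest $72.53 → $2,490.28; payment $1,852.79; balance $637.49
Quarter 5: opening $637.49; interest $19.12 → $656.61; payment $656.61; balance $0.00

$656.61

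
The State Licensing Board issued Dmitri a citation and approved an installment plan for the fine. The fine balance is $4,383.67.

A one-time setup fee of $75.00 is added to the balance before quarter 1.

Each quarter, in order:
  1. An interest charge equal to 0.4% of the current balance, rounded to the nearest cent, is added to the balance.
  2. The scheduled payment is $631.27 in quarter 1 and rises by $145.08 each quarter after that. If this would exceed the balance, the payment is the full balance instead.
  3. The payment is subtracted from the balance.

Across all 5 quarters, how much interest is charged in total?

Quarter 1: opening $4,458.67; interest $17.83 → $4,476.50; payment $631.27; balance $3,845.23
Quarter 2: opening $3,845.23; interest $15.38 → $3,860.61; payment $776.35; balance $3,084.26
Quarter 3: opening $3,084.26; interest $12.34 → $3,096.60; payment $921.43; balance $2,175.17
Quarter 4: opening $2,175.17; interest $8.70 → $2,183.87; payment $1,066.51; balance $1,117.36
Quarter 5: opening $1,117.36; interest $4.47 → $1,121.83; payment $1,121.83; balance $0.00
Total interest: $17.83 + $15.38 + $12.34 + $8.70 + $4.47 = $58.72

$58.72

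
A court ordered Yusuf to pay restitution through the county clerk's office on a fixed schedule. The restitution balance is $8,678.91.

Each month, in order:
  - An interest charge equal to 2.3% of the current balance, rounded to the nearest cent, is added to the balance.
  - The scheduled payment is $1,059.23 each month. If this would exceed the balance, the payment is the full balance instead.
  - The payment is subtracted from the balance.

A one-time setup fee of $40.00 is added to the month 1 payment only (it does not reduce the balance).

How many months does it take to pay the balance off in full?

10

Month 1: $8,678.91 +$199.61 interest = $8,878.52; pay $1,059.23 (+ $40.00 fee) → $7,819.29
Month 2: $7,819.29 +$179.84 interest = $7,999.13; pay $1,059.23 → $6,939.90
Month 3: $6,939.90 +$159.62 interest = $7,099.52; pay $1,059.23 → $6,040.29
Month 4: $6,040.29 +$138.93 interest = $6,179.22; pay $1,059.23 → $5,119.99
Month 5: $5,119.99 +$117.76 interest = $5,237.75; pay $1,059.23 → $4,178.52
Month 6: $4,178.52 +$96.11 interest = $4,274.63; pay $1,059.23 → $3,215.40
Month 7: $3,215.40 +$73.95 interest = $3,289.35; pay $1,059.23 → $2,230.12
Month 8: $2,230.12 +$51.29 interest = $2,281.41; pay $1,059.23 → $1,222.18
Month 9: $1,222.18 +$28.11 interest = $1,250.29; pay $1,059.23 → $191.06
Month 10: $191.06 +$4.39 interest = $195.45; pay $195.45 → $0.00
Balance reaches $0.00 in month 10.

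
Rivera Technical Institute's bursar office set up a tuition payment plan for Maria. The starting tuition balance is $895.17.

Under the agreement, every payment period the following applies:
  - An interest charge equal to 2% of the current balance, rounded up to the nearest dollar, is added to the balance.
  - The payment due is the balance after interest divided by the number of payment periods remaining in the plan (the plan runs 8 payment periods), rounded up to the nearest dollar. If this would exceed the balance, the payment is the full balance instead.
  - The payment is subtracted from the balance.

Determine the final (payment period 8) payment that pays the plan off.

$131.17

Payment period 1: opening $895.17; interest $18.00 → $913.17; payment $115.00; balance $798.17
Payment period 2: opening $798.17; interest $16.00 → $814.17; payment $117.00; balance $697.17
Payment period 3: opening $697.17; interest $14.00 → $711.17; payment $119.00; balance $592.17
Payment period 4: opening $592.17; interest $12.00 → $604.17; payment $121.00; balance $483.17
Payment period 5: opening $483.17; interest $10.00 → $493.17; payment $124.00; balance $369.17
Payment period 6: opening $369.17; interest $8.00 → $377.17; payment $126.00; balance $251.17
Payment period 7: opening $251.17; interest $6.00 → $257.17; payment $129.00; balance $128.17
Payment period 8: opening $128.17; interest $3.00 → $131.17; payment $131.17; balance $0.00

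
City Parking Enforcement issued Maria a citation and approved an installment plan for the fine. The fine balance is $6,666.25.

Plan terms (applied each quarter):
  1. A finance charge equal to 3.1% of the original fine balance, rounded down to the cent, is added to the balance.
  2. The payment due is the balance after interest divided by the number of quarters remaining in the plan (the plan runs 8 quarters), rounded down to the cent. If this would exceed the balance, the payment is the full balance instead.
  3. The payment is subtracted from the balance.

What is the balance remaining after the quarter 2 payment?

Quarter 1: opening $6,666.25; interest $206.65 → $6,872.90; payment $859.11; balance $6,013.79
Quarter 2: opening $6,013.79; interest $206.65 → $6,220.44; payment $888.63; balance $5,331.81

$5,331.81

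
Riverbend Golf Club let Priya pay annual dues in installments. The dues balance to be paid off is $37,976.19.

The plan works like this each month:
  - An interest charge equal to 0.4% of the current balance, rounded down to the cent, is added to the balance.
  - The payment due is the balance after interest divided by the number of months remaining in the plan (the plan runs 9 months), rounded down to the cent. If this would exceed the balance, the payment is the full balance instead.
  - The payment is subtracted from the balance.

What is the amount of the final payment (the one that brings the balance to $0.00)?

$4,373.93

# | Opening | Interest | Payment | End bal
1 | $37,976.19 | $151.90 | $4,236.45 | $33,891.64
2 | $33,891.64 | $135.56 | $4,253.40 | $29,773.80
3 | $29,773.80 | $119.09 | $4,270.41 | $25,622.48
4 | $25,622.48 | $102.48 | $4,287.49 | $21,437.47
5 | $21,437.47 | $85.74 | $4,304.64 | $17,218.57
6 | $17,218.57 | $68.87 | $4,321.86 | $12,965.58
7 | $12,965.58 | $51.86 | $4,339.14 | $8,678.30
8 | $8,678.30 | $34.71 | $4,356.50 | $4,356.51
9 | $4,356.51 | $17.42 | $4,373.93 | $0.00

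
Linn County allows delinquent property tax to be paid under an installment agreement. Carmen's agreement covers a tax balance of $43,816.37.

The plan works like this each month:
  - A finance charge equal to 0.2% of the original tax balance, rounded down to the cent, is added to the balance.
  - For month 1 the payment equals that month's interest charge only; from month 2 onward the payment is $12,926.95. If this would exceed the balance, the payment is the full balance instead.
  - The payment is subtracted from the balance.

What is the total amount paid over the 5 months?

Month 1: opening $43,816.37; interest $87.63 → $43,904.00; payment $87.63; balance $43,816.37
Month 2: opening $43,816.37; interest $87.63 → $43,904.00; payment $12,926.95; balance $30,977.05
Month 3: opening $30,977.05; interest $87.63 → $31,064.68; payment $12,926.95; balance $18,137.73
Month 4: opening $18,137.73; interest $87.63 → $18,225.36; payment $12,926.95; balance $5,298.41
Month 5: opening $5,298.41; interest $87.63 → $5,386.04; payment $5,386.04; balance $0.00
Total paid: $44,254.52

$44,254.52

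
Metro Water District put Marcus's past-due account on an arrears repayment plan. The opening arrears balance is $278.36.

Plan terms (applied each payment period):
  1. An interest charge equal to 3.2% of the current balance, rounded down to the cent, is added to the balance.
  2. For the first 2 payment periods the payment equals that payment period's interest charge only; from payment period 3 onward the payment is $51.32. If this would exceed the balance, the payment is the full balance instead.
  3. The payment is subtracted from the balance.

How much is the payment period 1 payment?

$8.90

Payment period 1: $278.36 +$8.90 interest = $287.26; pay $8.90 → $278.36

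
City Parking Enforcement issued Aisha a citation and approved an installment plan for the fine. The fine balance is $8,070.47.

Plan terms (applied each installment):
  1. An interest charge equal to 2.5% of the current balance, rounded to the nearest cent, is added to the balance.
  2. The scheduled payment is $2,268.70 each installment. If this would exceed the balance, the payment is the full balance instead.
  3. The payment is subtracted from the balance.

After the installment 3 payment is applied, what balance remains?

# | Opening | Interest | Payment | End bal
1 | $8,070.47 | $201.76 | $2,268.70 | $6,003.53
2 | $6,003.53 | $150.09 | $2,268.70 | $3,884.92
3 | $3,884.92 | $97.12 | $2,268.70 | $1,713.34

$1,713.34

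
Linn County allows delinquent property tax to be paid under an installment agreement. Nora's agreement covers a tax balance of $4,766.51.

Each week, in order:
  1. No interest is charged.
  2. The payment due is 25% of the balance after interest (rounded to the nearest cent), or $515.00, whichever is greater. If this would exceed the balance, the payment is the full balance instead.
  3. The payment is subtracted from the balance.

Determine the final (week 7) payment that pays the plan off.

# | Opening | Payment | End bal
1 | $4,766.51 | $1,191.63 | $3,574.88
2 | $3,574.88 | $893.72 | $2,681.16
3 | $2,681.16 | $670.29 | $2,010.87
4 | $2,010.87 | $515.00 | $1,495.87
5 | $1,495.87 | $515.00 | $980.87
6 | $980.87 | $515.00 | $465.87
7 | $465.87 | $465.87 | $0.00

$465.87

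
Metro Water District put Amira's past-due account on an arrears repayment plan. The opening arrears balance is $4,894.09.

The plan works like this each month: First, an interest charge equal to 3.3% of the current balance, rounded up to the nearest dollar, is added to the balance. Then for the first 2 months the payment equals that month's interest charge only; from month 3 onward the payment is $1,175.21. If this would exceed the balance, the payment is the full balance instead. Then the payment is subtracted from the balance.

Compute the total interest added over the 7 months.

Month 1: opening $4,894.09; interest $162.00 → $5,056.09; payment $162.00; balance $4,894.09
Month 2: opening $4,894.09; interest $162.00 → $5,056.09; payment $162.00; balance $4,894.09
Month 3: opening $4,894.09; interest $162.00 → $5,056.09; payment $1,175.21; balance $3,880.88
Month 4: opening $3,880.88; interest $129.00 → $4,009.88; payment $1,175.21; balance $2,834.67
Month 5: opening $2,834.67; interest $94.00 → $2,928.67; payment $1,175.21; balance $1,753.46
Month 6: opening $1,753.46; interest $58.00 → $1,811.46; payment $1,175.21; balance $636.25
Month 7: opening $636.25; interest $21.00 → $657.25; payment $657.25; balance $0.00
Total interest: $162.00 + $162.00 + $162.00 + $129.00 + $94.00 + $58.00 + $21.00 = $788.00

$788.00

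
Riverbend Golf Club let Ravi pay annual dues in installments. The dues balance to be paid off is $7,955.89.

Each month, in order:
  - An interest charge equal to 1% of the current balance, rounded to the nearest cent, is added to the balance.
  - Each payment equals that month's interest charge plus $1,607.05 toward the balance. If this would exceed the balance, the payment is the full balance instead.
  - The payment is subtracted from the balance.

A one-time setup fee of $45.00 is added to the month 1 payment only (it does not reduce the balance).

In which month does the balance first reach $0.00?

5

Month 1: opening $7,955.89; interest $79.56 → $8,035.45; payment $1,686.61 (+ $45.00 fee); balance $6,348.84
Month 2: opening $6,348.84; interest $63.49 → $6,412.33; payment $1,670.54; balance $4,741.79
Month 3: opening $4,741.79; interest $47.42 → $4,789.21; payment $1,654.47; balance $3,134.74
Month 4: opening $3,134.74; interest $31.35 → $3,166.09; payment $1,638.40; balance $1,527.69
Month 5: opening $1,527.69; interest $15.28 → $1,542.97; payment $1,542.97; balance $0.00
Balance reaches $0.00 in month 5.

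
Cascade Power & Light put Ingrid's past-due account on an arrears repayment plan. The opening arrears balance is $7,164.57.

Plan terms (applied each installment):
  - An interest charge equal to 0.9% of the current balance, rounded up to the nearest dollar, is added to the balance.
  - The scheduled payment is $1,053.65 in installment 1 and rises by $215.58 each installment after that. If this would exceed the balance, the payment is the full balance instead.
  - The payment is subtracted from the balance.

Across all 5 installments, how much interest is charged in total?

$215.00

Installment 1: $7,164.57 +$65.00 interest = $7,229.57; pay $1,053.65 → $6,175.92
Installment 2: $6,175.92 +$56.00 interest = $6,231.92; pay $1,269.23 → $4,962.69
Installment 3: $4,962.69 +$45.00 interest = $5,007.69; pay $1,484.81 → $3,522.88
Installment 4: $3,522.88 +$32.00 interest = $3,554.88; pay $1,700.39 → $1,854.49
Installment 5: $1,854.49 +$17.00 interest = $1,871.49; pay $1,871.49 → $0.00
Total interest: $65.00 + $56.00 + $45.00 + $32.00 + $17.00 = $215.00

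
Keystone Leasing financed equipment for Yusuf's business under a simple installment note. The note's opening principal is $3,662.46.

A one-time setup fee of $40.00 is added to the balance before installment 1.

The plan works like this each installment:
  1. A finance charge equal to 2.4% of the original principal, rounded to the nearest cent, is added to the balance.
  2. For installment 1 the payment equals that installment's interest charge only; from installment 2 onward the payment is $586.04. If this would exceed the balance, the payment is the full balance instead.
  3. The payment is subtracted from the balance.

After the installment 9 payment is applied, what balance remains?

$0.00

# | Opening | Interest | Payment | End bal
1 | $3,702.46 | $87.90 | $87.90 | $3,702.46
2 | $3,702.46 | $87.90 | $586.04 | $3,204.32
3 | $3,204.32 | $87.90 | $586.04 | $2,706.18
4 | $2,706.18 | $87.90 | $586.04 | $2,208.04
5 | $2,208.04 | $87.90 | $586.04 | $1,709.90
6 | $1,709.90 | $87.90 | $586.04 | $1,211.76
7 | $1,211.76 | $87.90 | $586.04 | $713.62
8 | $713.62 | $87.90 | $586.04 | $215.48
9 | $215.48 | $87.90 | $303.38 | $0.00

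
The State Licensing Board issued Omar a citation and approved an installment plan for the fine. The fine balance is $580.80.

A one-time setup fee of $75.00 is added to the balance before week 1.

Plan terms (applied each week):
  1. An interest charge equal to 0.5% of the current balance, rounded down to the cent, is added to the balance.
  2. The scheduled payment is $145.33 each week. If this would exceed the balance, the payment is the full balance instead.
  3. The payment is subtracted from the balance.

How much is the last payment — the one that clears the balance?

$83.70

# | Opening | Interest | Payment | End bal
1 | $655.80 | $3.27 | $145.33 | $513.74
2 | $513.74 | $2.56 | $145.33 | $370.97
3 | $370.97 | $1.85 | $145.33 | $227.49
4 | $227.49 | $1.13 | $145.33 | $83.29
5 | $83.29 | $0.41 | $83.70 | $0.00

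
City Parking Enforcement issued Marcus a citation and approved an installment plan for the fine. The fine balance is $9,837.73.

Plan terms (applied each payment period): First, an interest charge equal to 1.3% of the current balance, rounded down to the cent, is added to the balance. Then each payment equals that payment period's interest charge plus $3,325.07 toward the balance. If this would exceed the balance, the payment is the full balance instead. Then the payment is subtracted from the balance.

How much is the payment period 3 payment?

Payment period 1: opening $9,837.73; interest $127.89 → $9,965.62; payment $3,452.96; balance $6,512.66
Payment period 2: opening $6,512.66; interest $84.66 → $6,597.32; payment $3,409.73; balance $3,187.59
Payment period 3: opening $3,187.59; interest $41.43 → $3,229.02; payment $3,229.02; balance $0.00

$3,229.02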